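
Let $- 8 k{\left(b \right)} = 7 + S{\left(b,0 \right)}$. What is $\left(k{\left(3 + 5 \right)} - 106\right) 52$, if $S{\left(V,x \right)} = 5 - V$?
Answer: $-5538$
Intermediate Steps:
$k{\left(b \right)} = - \frac{3}{2} + \frac{b}{8}$ ($k{\left(b \right)} = - \frac{7 - \left(-5 + b\right)}{8} = - \frac{12 - b}{8} = - \frac{3}{2} + \frac{b}{8}$)
$\left(k{\left(3 + 5 \right)} - 106\right) 52 = \left(\left(- \frac{3}{2} + \frac{3 + 5}{8}\right) - 106\right) 52 = \left(\left(- \frac{3}{2} + \frac{1}{8} \cdot 8\right) - 106\right) 52 = \left(\left(- \frac{3}{2} + 1\right) - 106\right) 52 = \left(- \frac{1}{2} - 106\right) 52 = \left(- \frac{213}{2}\right) 52 = -5538$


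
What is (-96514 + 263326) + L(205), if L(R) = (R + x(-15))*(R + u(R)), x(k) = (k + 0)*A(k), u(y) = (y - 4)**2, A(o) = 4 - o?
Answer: -3081668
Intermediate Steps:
u(y) = (-4 + y)**2
x(k) = k*(4 - k) (x(k) = (k + 0)*(4 - k) = k*(4 - k))
L(R) = (-285 + R)*(R + (-4 + R)**2) (L(R) = (R - 15*(4 - 1*(-15)))*(R + (-4 + R)**2) = (R - 15*(4 + 15))*(R + (-4 + R)**2) = (R - 15*19)*(R + (-4 + R)**2) = (R - 285)*(R + (-4 + R)**2) = (-285 + R)*(R + (-4 + R)**2))
(-96514 + 263326) + L(205) = (-96514 + 263326) + (-4560 + 205**3 - 292*205**2 + 2011*205) = 166812 + (-4560 + 8615125 - 292*42025 + 412255) = 166812 + (-4560 + 8615125 - 12271300 + 412255) = 166812 - 3248480 = -3081668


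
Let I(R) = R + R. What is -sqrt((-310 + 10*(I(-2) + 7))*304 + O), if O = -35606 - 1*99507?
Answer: -I*sqrt(220233) ≈ -469.29*I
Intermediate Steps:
I(R) = 2*R
O = -135113 (O = -35606 - 99507 = -135113)
-sqrt((-310 + 10*(I(-2) + 7))*304 + O) = -sqrt((-310 + 10*(2*(-2) + 7))*304 - 135113) = -sqrt((-310 + 10*(-4 + 7))*304 - 135113) = -sqrt((-310 + 10*3)*304 - 135113) = -sqrt((-310 + 30)*304 - 135113) = -sqrt(-280*304 - 135113) = -sqrt(-85120 - 135113) = -sqrt(-220233) = -I*sqrt(220233)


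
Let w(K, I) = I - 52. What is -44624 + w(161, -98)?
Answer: -44774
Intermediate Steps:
w(K, I) = -52 + I
-44624 + w(161, -98) = -44624 + (-52 - 98) = -44624 - 150 = -44774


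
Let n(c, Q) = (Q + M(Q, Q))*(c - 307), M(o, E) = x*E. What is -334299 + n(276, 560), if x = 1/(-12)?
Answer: -1050637/3 ≈ -3.5021e+5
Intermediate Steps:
x = -1/12 ≈ -0.083333
M(o, E) = -E/12
n(c, Q) = 11*Q*(-307 + c)/12 (n(c, Q) = (Q - Q/12)*(c - 307) = (11*Q/12)*(-307 + c) = 11*Q*(-307 + c)/12)
-334299 + n(276, 560) = -334299 + (11/12)*560*(-307 + 276) = -334299 + (11/12)*560*(-31) = -334299 - 47740/3 = -1050637/3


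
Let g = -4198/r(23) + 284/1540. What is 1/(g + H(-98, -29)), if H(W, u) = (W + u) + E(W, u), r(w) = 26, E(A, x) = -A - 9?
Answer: -5005/997382 ≈ -0.0050181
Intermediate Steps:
E(A, x) = -9 - A
H(W, u) = -9 + u (H(W, u) = (W + u) + (-9 - W) = -9 + u)
g = -807192/5005 (g = -4198/26 + 284/1540 = -4198*1/26 + 284*(1/1540) = -2099/13 + 71/385 = -807192/5005 ≈ -161.28)
1/(g + H(-98, -29)) = 1/(-807192/5005 + (-9 - 29)) = 1/(-807192/5005 - 38) = 1/(-997382/5005) = -5005/997382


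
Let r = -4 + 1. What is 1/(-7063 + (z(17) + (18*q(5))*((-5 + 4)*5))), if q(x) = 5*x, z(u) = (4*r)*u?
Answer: -1/9517 ≈ -0.00010508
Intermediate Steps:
r = -3
z(u) = -12*u (z(u) = (4*(-3))*u = -12*u)
1/(-7063 + (z(17) + (18*q(5))*((-5 + 4)*5))) = 1/(-7063 + (-12*17 + (18*(5*5))*((-5 + 4)*5))) = 1/(-7063 + (-204 + (18*25)*(-1*5))) = 1/(-7063 + (-204 + 450*(-5))) = 1/(-7063 + (-204 - 2250)) = 1/(-7063 - 2454) = 1/(-9517) = -1/9517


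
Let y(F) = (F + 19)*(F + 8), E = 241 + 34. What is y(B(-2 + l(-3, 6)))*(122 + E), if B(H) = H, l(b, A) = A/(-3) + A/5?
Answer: 836082/25 ≈ 33443.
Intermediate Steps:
l(b, A) = -2*A/15 (l(b, A) = A*(-⅓) + A*(⅕) = -A/3 + A/5 = -2*A/15)
E = 275
y(F) = (8 + F)*(19 + F) (y(F) = (19 + F)*(8 + F) = (8 + F)*(19 + F))
y(B(-2 + l(-3, 6)))*(122 + E) = (152 + (-2 - 2/15*6)² + 27*(-2 - 2/15*6))*(122 + 275) = (152 + (-2 - ⅘)² + 27*(-2 - ⅘))*397 = (152 + (-14/5)² + 27*(-14/5))*397 = (152 + 196/25 - 378/5)*397 = (2106/25)*397 = 836082/25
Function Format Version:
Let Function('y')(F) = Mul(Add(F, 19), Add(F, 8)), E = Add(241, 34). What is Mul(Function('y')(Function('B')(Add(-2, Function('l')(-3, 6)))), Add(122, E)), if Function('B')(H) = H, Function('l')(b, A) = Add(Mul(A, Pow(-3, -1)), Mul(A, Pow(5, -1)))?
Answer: Rational(836082, 25) ≈ 33443.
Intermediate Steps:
Function('l')(b, A) = Mul(Rational(-2, 15), A) (Function('l')(b, A) = Add(Mul(A, Rational(-1, 3)), Mul(A, Rational(1, 5))) = Add(Mul(Rational(-1, 3), A), Mul(Rational(1, 5), A)) = Mul(Rational(-2, 15), A))
E = 275
Function('y')(F) = Mul(Add(8, F), Add(19, F)) (Function('y')(F) = Mul(Add(19, F), Add(8, F)) = Mul(Add(8, F), Add(19, F)))
Mul(Function('y')(Function('B')(Add(-2, Function('l')(-3, 6)))), Add(122, E)) = Mul(Add(152, Pow(Add(-2, Mul(Rational(-2, 15), 6)), 2), Mul(27, Add(-2, Mul(Rational(-2, 15), 6)))), Add(122, 275)) = Mul(Add(152, Pow(Add(-2, Rational(-4, 5)), 2), Mul(27, Add(-2, Rational(-4, 5)))), 397) = Mul(Add(152, Pow(Rational(-14, 5), 2), Mul(27, Rational(-14, 5))), 397) = Mul(Add(152, Rational(196, 25), Rational(-378, 5)), 397) = Mul(Rational(2106, 25), 397) = Rational(836082, 25)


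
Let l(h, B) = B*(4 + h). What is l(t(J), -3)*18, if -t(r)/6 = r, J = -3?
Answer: -1188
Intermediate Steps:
t(r) = -6*r
l(t(J), -3)*18 = -3*(4 - 6*(-3))*18 = -3*(4 + 18)*18 = -3*22*18 = -66*18 = -1188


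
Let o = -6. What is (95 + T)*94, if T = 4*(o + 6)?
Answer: 8930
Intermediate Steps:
T = 0 (T = 4*(-6 + 6) = 4*0 = 0)
(95 + T)*94 = (95 + 0)*94 = 95*94 = 8930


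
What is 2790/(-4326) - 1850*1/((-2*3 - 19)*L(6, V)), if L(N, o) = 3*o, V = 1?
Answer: 51959/2163 ≈ 24.022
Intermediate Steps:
2790/(-4326) - 1850*1/((-2*3 - 19)*L(6, V)) = 2790/(-4326) - 1850*1/(3*(-2*3 - 19)) = 2790*(-1/4326) - 1850*1/(3*(-6 - 19)) = -465/721 - 1850/((-25*3)) = -465/721 - 1850/(-75) = -465/721 - 1850*(-1/75) = -465/721 + 74/3 = 51959/2163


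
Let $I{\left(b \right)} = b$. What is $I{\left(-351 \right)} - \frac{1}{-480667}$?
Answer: $- \frac{168714116}{480667} \approx -351.0$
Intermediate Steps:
$I{\left(-351 \right)} - \frac{1}{-480667} = -351 - \frac{1}{-480667} = -351 - - \frac{1}{480667} = -351 + \frac{1}{480667} = - \frac{168714116}{480667}$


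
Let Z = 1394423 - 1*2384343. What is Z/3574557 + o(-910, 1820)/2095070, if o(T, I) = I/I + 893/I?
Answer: -539226055147837/1947126254837400 ≈ -0.27693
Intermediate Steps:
Z = -989920 (Z = 1394423 - 2384343 = -989920)
o(T, I) = 1 + 893/I
Z/3574557 + o(-910, 1820)/2095070 = -989920/3574557 + ((893 + 1820)/1820)/2095070 = -989920*1/3574557 + ((1/1820)*2713)*(1/2095070) = -989920/3574557 + (2713/1820)*(1/2095070) = -989920/3574557 + 2713/3813027400 = -539226055147837/1947126254837400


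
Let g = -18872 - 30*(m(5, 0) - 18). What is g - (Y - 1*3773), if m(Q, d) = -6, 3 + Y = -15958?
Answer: 1582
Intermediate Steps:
Y = -15961 (Y = -3 - 15958 = -15961)
g = -18152 (g = -18872 - 30*(-6 - 18) = -18872 - 30*(-24) = -18872 + 720 = -18152)
g - (Y - 1*3773) = -18152 - (-15961 - 1*3773) = -18152 - (-15961 - 3773) = -18152 - 1*(-19734) = -18152 + 19734 = 1582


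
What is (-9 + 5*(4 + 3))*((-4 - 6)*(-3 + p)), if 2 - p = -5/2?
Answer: -390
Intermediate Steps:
p = 9/2 (p = 2 - (-5)/2 = 2 - 1*(-5/2) = 2 + 5/2 = 9/2 ≈ 4.5000)
(-9 + 5*(4 + 3))*((-4 - 6)*(-3 + p)) = (-9 + 5*(4 + 3))*((-4 - 6)*(-3 + 9/2)) = (-9 + 5*7)*(-10*3/2) = (-9 + 35)*(-15) = 26*(-15) = -390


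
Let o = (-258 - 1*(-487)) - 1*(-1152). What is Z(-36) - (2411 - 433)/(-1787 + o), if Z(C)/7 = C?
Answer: -50167/203 ≈ -247.13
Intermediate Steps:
o = 1381 (o = (-258 + 487) + 1152 = 229 + 1152 = 1381)
Z(C) = 7*C
Z(-36) - (2411 - 433)/(-1787 + o) = 7*(-36) - (2411 - 433)/(-1787 + 1381) = -252 - 1978/(-406) = -252 - 1978*(-1)/406 = -252 - 1*(-989/203) = -252 + 989/203 = -50167/203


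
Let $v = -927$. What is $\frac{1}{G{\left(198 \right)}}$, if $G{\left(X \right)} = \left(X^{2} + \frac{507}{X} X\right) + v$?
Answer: $\frac{1}{38784} \approx 2.5784 \cdot 10^{-5}$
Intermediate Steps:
$G{\left(X \right)} = -420 + X^{2}$ ($G{\left(X \right)} = \left(X^{2} + \frac{507}{X} X\right) - 927 = \left(X^{2} + 507\right) - 927 = \left(507 + X^{2}\right) - 927 = -420 + X^{2}$)
$\frac{1}{G{\left(198 \right)}} = \frac{1}{-420 + 198^{2}} = \frac{1}{-420 + 39204} = \frac{1}{38784}$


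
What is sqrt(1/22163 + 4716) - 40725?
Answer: -40725 + sqrt(2316492473567)/22163 ≈ -40656.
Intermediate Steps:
sqrt(1/22163 + 4716) - 40725 = sqrt(104520709/22163) - 40725 = sqrt(2316492473567)/22163 - 40725 = -40725 + sqrt(2316492473567)/22163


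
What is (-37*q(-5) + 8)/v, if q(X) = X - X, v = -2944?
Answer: -1/368 ≈ -0.0027174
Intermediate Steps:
q(X) = 0
(-37*q(-5) + 8)/v = (-37*0 + 8)/(-2944) = (0 + 8)*(-1/2944) = 8*(-1/2944) = -1/368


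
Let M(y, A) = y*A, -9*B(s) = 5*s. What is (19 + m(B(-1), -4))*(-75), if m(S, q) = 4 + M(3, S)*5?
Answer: -2350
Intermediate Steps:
B(s) = -5*s/9
M(y, A) = A*y
m(S, q) = 4 + 15*S (m(S, q) = 4 + (S*3)*5 = 4 + (3*S)*5 = 4 + 15*S)
(19 + m(B(-1), -4))*(-75) = (19 + (4 + 15*(-5/9*(-1))))*(-75) = (19 + (4 + 15*(5/9)))*(-75) = (19 + (4 + 25/3))*(-75) = (19 + 37/3)*(-75) = (94/3)*(-75) = -2350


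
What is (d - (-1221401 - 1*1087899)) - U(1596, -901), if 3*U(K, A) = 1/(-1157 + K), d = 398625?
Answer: 3566337224/1317 ≈ 2.7079e+6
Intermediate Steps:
U(K, A) = 1/(3*(-1157 + K))
(d - (-1221401 - 1*1087899)) - U(1596, -901) = (398625 - (-1221401 - 1*1087899)) - 1/(3*(-1157 + 1596)) = (398625 - (-1221401 - 1087899)) - 1/(3*439) = (398625 - 1*(-2309300)) - 1/(3*439) = (398625 + 2309300) - 1*1/1317 = 2707925 - 1/1317 = 3566337224/1317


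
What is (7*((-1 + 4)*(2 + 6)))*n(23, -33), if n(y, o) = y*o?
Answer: -127512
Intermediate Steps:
n(y, o) = o*y
(7*((-1 + 4)*(2 + 6)))*n(23, -33) = (7*((-1 + 4)*(2 + 6)))*(-33*23) = (7*(3*8))*(-759) = (7*24)*(-759) = 168*(-759) = -127512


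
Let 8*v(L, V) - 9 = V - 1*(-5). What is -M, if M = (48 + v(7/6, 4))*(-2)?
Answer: 201/2 ≈ 100.50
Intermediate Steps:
v(L, V) = 7/4 + V/8 (v(L, V) = 9/8 + (V - 1*(-5))/8 = 9/8 + (V + 5)/8 = 9/8 + (5 + V)/8 = 9/8 + (5/8 + V/8) = 7/4 + V/8)
M = -201/2 (M = (48 + (7/4 + (⅛)*4))*(-2) = (48 + (7/4 + ½))*(-2) = (48 + 9/4)*(-2) = (201/4)*(-2) = -201/2 ≈ -100.50)
-M = -1*(-201/2) = 201/2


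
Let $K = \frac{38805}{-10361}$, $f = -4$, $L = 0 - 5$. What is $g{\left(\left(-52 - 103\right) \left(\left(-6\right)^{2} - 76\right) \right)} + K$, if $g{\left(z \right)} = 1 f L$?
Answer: $\frac{12955}{797} \approx 16.255$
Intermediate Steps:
$L = -5$ ($L = 0 - 5 = -5$)
$g{\left(z \right)} = 20$ ($g{\left(z \right)} = 1 \left(-4\right) \left(-5\right) = \left(-4\right) \left(-5\right) = 20$)
$K = - \frac{2985}{797}$ ($K = 38805 \left(- \frac{1}{10361}\right) = - \frac{2985}{797} \approx -3.7453$)
$g{\left(\left(-52 - 103\right) \left(\left(-6\right)^{2} - 76\right) \right)} + K = 20 - \frac{2985}{797} = \frac{12955}{797}$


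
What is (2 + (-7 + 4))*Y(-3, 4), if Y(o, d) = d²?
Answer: -16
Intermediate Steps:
(2 + (-7 + 4))*Y(-3, 4) = (2 + (-7 + 4))*4² = (2 - 3)*16 = -1*16 = -16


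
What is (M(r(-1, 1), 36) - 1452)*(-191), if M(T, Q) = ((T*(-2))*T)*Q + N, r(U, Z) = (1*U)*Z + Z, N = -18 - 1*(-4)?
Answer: 280006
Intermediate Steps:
N = -14 (N = -18 + 4 = -14)
r(U, Z) = Z + U*Z (r(U, Z) = U*Z + Z = Z + U*Z)
M(T, Q) = -14 - 2*Q*T² (M(T, Q) = ((T*(-2))*T)*Q - 14 = ((-2*T)*T)*Q - 14 = (-2*T²)*Q - 14 = -2*Q*T² - 14 = -14 - 2*Q*T²)
(M(r(-1, 1), 36) - 1452)*(-191) = ((-14 - 2*36*(1*(1 - 1))²) - 1452)*(-191) = ((-14 - 2*36*(1*0)²) - 1452)*(-191) = ((-14 - 2*36*0²) - 1452)*(-191) = ((-14 - 2*36*0) - 1452)*(-191) = ((-14 + 0) - 1452)*(-191) = (-14 - 1452)*(-191) = -1466*(-191) = 280006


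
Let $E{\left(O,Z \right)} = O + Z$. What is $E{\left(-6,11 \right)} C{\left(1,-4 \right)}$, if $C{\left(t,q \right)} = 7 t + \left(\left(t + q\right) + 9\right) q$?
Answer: $-85$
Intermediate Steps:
$C{\left(t,q \right)} = 7 t + q \left(9 + q + t\right)$ ($C{\left(t,q \right)} = 7 t + \left(\left(q + t\right) + 9\right) q = 7 t + \left(9 + q + t\right) q = 7 t + q \left(9 + q + t\right)$)
$E{\left(-6,11 \right)} C{\left(1,-4 \right)} = \left(-6 + 11\right) \left(\left(-4\right)^{2} + 7 \cdot 1 + 9 \left(-4\right) - 4\right) = 5 \left(16 + 7 - 36 - 4\right) = 5 \left(-17\right) = -85$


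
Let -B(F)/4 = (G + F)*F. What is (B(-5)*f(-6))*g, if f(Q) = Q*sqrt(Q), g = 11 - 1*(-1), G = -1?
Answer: 8640*I*sqrt(6) ≈ 21164.0*I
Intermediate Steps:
g = 12 (g = 11 + 1 = 12)
f(Q) = Q**(3/2)
B(F) = -4*F*(-1 + F) (B(F) = -4*(-1 + F)*F = -4*F*(-1 + F))
(B(-5)*f(-6))*g = ((4*(-5)*(1 - 1*(-5)))*(-6)**(3/2))*12 = ((4*(-5)*(1 + 5))*(-6*I*sqrt(6)))*12 = ((4*(-5)*6)*(-6*I*sqrt(6)))*12 = -(-720)*I*sqrt(6)*12 = (720*I*sqrt(6))*12 = 8640*I*sqrt(6)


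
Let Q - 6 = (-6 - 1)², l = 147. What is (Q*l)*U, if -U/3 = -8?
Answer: 194040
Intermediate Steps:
U = 24 (U = -3*(-8) = 24)
Q = 55 (Q = 6 + (-6 - 1)² = 6 + (-7)² = 6 + 49 = 55)
(Q*l)*U = (55*147)*24 = 8085*24 = 194040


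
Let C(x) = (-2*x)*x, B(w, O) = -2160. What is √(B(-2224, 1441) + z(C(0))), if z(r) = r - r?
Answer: 12*I*√15 ≈ 46.476*I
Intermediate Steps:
C(x) = -2*x²
z(r) = 0
√(B(-2224, 1441) + z(C(0))) = √(-2160 + 0) = √(-2160) = 12*I*√15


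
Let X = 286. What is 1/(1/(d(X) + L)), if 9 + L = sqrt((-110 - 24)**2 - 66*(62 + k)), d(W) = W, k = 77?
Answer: 277 + sqrt(8782) ≈ 370.71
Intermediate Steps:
L = -9 + sqrt(8782) (L = -9 + sqrt((-110 - 24)**2 - 66*(62 + 77)) = -9 + sqrt((-134)**2 - 66*139) = -9 + sqrt(17956 - 9174) = -9 + sqrt(8782) ≈ 84.712)
1/(1/(d(X) + L)) = 1/(1/(286 + (-9 + sqrt(8782)))) = 1/(1/(277 + sqrt(8782))) = 277 + sqrt(8782)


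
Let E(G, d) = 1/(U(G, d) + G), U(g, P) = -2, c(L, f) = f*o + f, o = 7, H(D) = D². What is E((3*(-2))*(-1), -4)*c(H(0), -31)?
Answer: -62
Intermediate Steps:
c(L, f) = 8*f (c(L, f) = f*7 + f = 7*f + f = 8*f)
E(G, d) = 1/(-2 + G)
E((3*(-2))*(-1), -4)*c(H(0), -31) = (8*(-31))/(-2 + (3*(-2))*(-1)) = -248/(-2 - 6*(-1)) = -248/(-2 + 6) = -248/4 = (¼)*(-248) = -62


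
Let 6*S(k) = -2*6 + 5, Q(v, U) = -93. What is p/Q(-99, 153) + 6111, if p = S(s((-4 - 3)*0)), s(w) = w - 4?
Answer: 3409945/558 ≈ 6111.0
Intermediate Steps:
s(w) = -4 + w
S(k) = -7/6 (S(k) = (-2*6 + 5)/6 = (-12 + 5)/6 = (1/6)*(-7) = -7/6)
p = -7/6 ≈ -1.1667
p/Q(-99, 153) + 6111 = -7/6/(-93) + 6111 = -7/6*(-1/93) + 6111 = 7/558 + 6111 = 3409945/558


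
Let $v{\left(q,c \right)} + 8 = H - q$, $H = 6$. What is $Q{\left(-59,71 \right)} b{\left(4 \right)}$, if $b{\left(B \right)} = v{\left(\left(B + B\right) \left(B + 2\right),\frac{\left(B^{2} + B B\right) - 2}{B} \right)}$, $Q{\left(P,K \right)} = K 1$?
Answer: $-3550$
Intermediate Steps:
$Q{\left(P,K \right)} = K$
$v{\left(q,c \right)} = -2 - q$ ($v{\left(q,c \right)} = -8 - \left(-6 + q\right) = -2 - q$)
$b{\left(B \right)} = -2 - 2 B \left(2 + B\right)$ ($b{\left(B \right)} = -2 - \left(B + B\right) \left(B + 2\right) = -2 - 2 B \left(2 + B\right)$)
$Q{\left(-59,71 \right)} b{\left(4 \right)} = 71 \left(-2 - 8 \left(2 + 4\right)\right) = 71 \left(-2 - 8 \cdot 6\right) = 71 \left(-2 - 48\right) = 71 \left(-50\right) = -3550$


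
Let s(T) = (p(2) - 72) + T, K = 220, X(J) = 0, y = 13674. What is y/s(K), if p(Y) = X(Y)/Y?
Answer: 6837/74 ≈ 92.392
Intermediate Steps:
p(Y) = 0 (p(Y) = 0/Y = 0)
s(T) = -72 + T (s(T) = (0 - 72) + T = -72 + T)
y/s(K) = 13674/(-72 + 220) = 13674/148 = 13674*(1/148) = 6837/74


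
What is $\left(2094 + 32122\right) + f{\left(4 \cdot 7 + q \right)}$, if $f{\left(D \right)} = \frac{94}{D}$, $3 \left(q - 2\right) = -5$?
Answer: $\frac{2908642}{85} \approx 34219.0$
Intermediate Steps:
$q = \frac{1}{3}$ ($q = 2 + \frac{1}{3} \left(-5\right) = 2 - \frac{5}{3} = \frac{1}{3} \approx 0.33333$)
$\left(2094 + 32122\right) + f{\left(4 \cdot 7 + q \right)} = \left(2094 + 32122\right) + \frac{94}{4 \cdot 7 + \frac{1}{3}} = 34216 + \frac{94}{28 + \frac{1}{3}} = 34216 + \frac{94}{\frac{85}{3}} = 34216 + 94 \cdot \frac{3}{85} = 34216 + \frac{282}{85} = \frac{2908642}{85}$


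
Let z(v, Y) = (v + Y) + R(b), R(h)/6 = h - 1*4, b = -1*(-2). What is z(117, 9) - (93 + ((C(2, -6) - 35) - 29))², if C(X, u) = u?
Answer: -415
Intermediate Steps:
b = 2
R(h) = -24 + 6*h (R(h) = 6*(h - 1*4) = 6*(h - 4) = 6*(-4 + h) = -24 + 6*h)
z(v, Y) = -12 + Y + v (z(v, Y) = (v + Y) + (-24 + 6*2) = (Y + v) + (-24 + 12) = (Y + v) - 12 = -12 + Y + v)
z(117, 9) - (93 + ((C(2, -6) - 35) - 29))² = (-12 + 9 + 117) - (93 + ((-6 - 35) - 29))² = 114 - (93 + (-41 - 29))² = 114 - (93 - 70)² = 114 - 1*23² = 114 - 1*529 = 114 - 529 = -415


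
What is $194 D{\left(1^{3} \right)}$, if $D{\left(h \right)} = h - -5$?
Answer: $1164$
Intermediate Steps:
$D{\left(h \right)} = 5 + h$ ($D{\left(h \right)} = h + 5 = 5 + h$)
$194 D{\left(1^{3} \right)} = 194 \left(5 + 1^{3}\right) = 194 \left(5 + 1\right) = 194 \cdot 6 = 1164$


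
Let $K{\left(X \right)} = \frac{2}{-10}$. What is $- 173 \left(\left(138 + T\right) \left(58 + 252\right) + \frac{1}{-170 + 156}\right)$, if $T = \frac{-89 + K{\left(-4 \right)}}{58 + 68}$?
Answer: $- \frac{927733087}{126} \approx -7.363 \cdot 10^{6}$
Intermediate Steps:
$K{\left(X \right)} = - \frac{1}{5}$ ($K{\left(X \right)} = 2 \left(- \frac{1}{10}\right) = - \frac{1}{5}$)
$T = - \frac{223}{315}$ ($T = \frac{-89 - \frac{1}{5}}{58 + 68} = - \frac{446}{5 \cdot 126} = \left(- \frac{446}{5}\right) \frac{1}{126} = - \frac{223}{315} \approx -0.70794$)
$- 173 \left(\left(138 + T\right) \left(58 + 252\right) + \frac{1}{-170 + 156}\right) = - 173 \left(\left(138 - \frac{223}{315}\right) \left(58 + 252\right) + \frac{1}{-170 + 156}\right) = - 173 \left(\frac{43247}{315} \cdot 310 + \frac{1}{-14}\right) = - 173 \left(\frac{2681314}{63} - \frac{1}{14}\right) = \left(-173\right) \frac{5362619}{126} = - \frac{927733087}{126}$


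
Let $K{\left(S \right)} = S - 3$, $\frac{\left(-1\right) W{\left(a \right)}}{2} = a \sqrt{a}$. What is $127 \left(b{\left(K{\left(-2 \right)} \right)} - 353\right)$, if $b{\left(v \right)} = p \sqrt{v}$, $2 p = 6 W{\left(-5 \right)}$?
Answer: $-63881$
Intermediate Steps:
$W{\left(a \right)} = - 2 a^{\frac{3}{2}}$ ($W{\left(a \right)} = - 2 a \sqrt{a} = - 2 a^{\frac{3}{2}}$)
$K{\left(S \right)} = -3 + S$
$p = 30 i \sqrt{5}$ ($p = \frac{6 \left(- 2 \left(-5\right)^{\frac{3}{2}}\right)}{2} = \frac{6 \left(- 2 \left(- 5 i \sqrt{5}\right)\right)}{2} = \frac{6 \cdot 10 i \sqrt{5}}{2} = \frac{60 i \sqrt{5}}{2} = 30 i \sqrt{5} \approx 67.082 i$)
$b{\left(v \right)} = 30 i \sqrt{5} \sqrt{v}$
$127 \left(b{\left(K{\left(-2 \right)} \right)} - 353\right) = 127 \left(30 i \sqrt{5} \sqrt{-3 - 2} - 353\right) = 127 \left(30 i \sqrt{5} \sqrt{-5} - 353\right) = 127 \left(30 i \sqrt{5} i \sqrt{5} - 353\right) = 127 \left(-150 - 353\right) = 127 \left(-503\right) = -63881$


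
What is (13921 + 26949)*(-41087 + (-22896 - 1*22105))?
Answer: -3518416560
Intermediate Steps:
(13921 + 26949)*(-41087 + (-22896 - 1*22105)) = 40870*(-41087 + (-22896 - 22105)) = 40870*(-41087 - 45001) = 40870*(-86088) = -3518416560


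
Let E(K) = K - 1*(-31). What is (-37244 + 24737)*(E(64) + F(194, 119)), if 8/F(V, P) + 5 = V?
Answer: -74887747/63 ≈ -1.1887e+6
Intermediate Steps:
E(K) = 31 + K (E(K) = K + 31 = 31 + K)
F(V, P) = 8/(-5 + V)
(-37244 + 24737)*(E(64) + F(194, 119)) = (-37244 + 24737)*((31 + 64) + 8/(-5 + 194)) = -12507*(95 + 8/189) = -12507*17963/189 = -74887747/63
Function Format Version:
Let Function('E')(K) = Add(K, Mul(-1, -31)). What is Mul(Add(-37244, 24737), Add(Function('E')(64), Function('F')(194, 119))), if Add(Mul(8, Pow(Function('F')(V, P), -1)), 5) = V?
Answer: Rational(-74887747, 63) ≈ -1.1887e+6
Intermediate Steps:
Function('E')(K) = Add(31, K) (Function('E')(K) = Add(K, 31) = Add(31, K))
Function('F')(V, P) = Mul(8, Pow(Add(-5, V), -1))
Mul(Add(-37244, 24737), Add(Function('E')(64), Function('F')(194, 119))) = Mul(Add(-37244, 24737), Add(Add(31, 64), Mul(8, Pow(Add(-5, 194), -1)))) = Mul(-12507, Add(95, Mul(8, Pow(189, -1)))) = Mul(-12507, Add(95, Mul(8, Rational(1, 189)))) = Mul(-12507, Add(95, Rational(8, 189))) = Mul(-12507, Rational(17963, 189)) = Rational(-74887747, 63)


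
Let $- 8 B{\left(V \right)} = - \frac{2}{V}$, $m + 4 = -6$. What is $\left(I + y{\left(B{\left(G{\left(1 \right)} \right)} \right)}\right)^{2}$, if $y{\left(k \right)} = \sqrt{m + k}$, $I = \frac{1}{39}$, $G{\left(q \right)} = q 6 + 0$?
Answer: $- \frac{121165}{12168} + \frac{i \sqrt{1434}}{234} \approx -9.9577 + 0.16183 i$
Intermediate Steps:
$m = -10$ ($m = -4 - 6 = -10$)
$G{\left(q \right)} = 6 q$ ($G{\left(q \right)} = 6 q + 0 = 6 q$)
$B{\left(V \right)} = \frac{1}{4 V}$ ($B{\left(V \right)} = - \frac{\left(-2\right) \frac{1}{V}}{8} = \frac{1}{4 V}$)
$I = \frac{1}{39} \approx 0.025641$
$y{\left(k \right)} = \sqrt{-10 + k}$
$\left(I + y{\left(B{\left(G{\left(1 \right)} \right)} \right)}\right)^{2} = \left(\frac{1}{39} + \sqrt{-10 + \frac{1}{4 \cdot 6 \cdot 1}}\right)^{2} = \left(\frac{1}{39} + \sqrt{-10 + \frac{1}{4 \cdot 6}}\right)^{2} = \left(\frac{1}{39} + \sqrt{-10 + \frac{1}{4} \cdot \frac{1}{6}}\right)^{2} = \left(\frac{1}{39} + \sqrt{-10 + \frac{1}{24}}\right)^{2} = \left(\frac{1}{39} + \sqrt{- \frac{239}{24}}\right)^{2} = \left(\frac{1}{39} + \frac{i \sqrt{1434}}{12}\right)^{2}$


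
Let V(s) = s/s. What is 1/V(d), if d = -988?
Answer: 1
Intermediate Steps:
V(s) = 1
1/V(d) = 1/1 = 1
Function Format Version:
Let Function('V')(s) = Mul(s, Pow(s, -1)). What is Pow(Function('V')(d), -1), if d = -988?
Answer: 1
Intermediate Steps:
Function('V')(s) = 1
Pow(Function('V')(d), -1) = Pow(1, -1) = 1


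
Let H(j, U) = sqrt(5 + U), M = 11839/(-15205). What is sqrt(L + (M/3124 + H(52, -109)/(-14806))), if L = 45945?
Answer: sqrt(11738248247575751163210245 - 34510979609516300*I*sqrt(26))/15983891330 ≈ 214.35 - 1.6067e-6*I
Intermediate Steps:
M = -11839/15205 (M = 11839*(-1/15205) = -11839/15205 ≈ -0.77863)
sqrt(L + (M/3124 + H(52, -109)/(-14806))) = sqrt(45945 + (-11839/15205/3124 + sqrt(5 - 109)/(-14806))) = sqrt(45945 + (-11839/15205*1/3124 + sqrt(-104)*(-1/14806))) = sqrt(45945 + (-11839/47500420 + (2*I*sqrt(26))*(-1/14806))) = sqrt(45945 + (-11839/47500420 - I*sqrt(26)/7403)) = sqrt(2182406785061/47500420 - I*sqrt(26)/7403)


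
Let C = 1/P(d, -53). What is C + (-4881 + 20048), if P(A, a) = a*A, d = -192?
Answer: 154339393/10176 ≈ 15167.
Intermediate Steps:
P(A, a) = A*a
C = 1/10176 (C = 1/(-192*(-53)) = 1/10176 ≈ 9.8270e-5)
C + (-4881 + 20048) = 1/10176 + (-4881 + 20048) = 1/10176 + 15167 = 154339393/10176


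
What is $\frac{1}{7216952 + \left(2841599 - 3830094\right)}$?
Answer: $\frac{1}{6228457} \approx 1.6055 \cdot 10^{-7}$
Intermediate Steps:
$\frac{1}{7216952 + \left(2841599 - 3830094\right)} = \frac{1}{7216952 - 988495} = \frac{1}{6228457}$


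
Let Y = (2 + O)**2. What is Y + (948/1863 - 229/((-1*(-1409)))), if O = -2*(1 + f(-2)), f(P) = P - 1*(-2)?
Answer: 303035/874989 ≈ 0.34633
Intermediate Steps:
f(P) = 2 + P (f(P) = P + 2 = 2 + P)
O = -2 (O = -2*(1 + (2 - 2)) = -2*(1 + 0) = -2*1 = -2)
Y = 0 (Y = (2 - 2)**2 = 0**2 = 0)
Y + (948/1863 - 229/((-1*(-1409)))) = 0 + (948/1863 - 229/((-1*(-1409)))) = 0 + (948*(1/1863) - 229/1409) = 0 + (316/621 - 229*1/1409) = 0 + (316/621 - 229/1409) = 0 + 303035/874989 = 303035/874989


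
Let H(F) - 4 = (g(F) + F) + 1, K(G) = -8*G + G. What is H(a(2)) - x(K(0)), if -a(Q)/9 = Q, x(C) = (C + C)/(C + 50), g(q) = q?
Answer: -31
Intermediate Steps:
K(G) = -7*G
x(C) = 2*C/(50 + C) (x(C) = (2*C)/(50 + C) = 2*C/(50 + C))
a(Q) = -9*Q
H(F) = 5 + 2*F (H(F) = 4 + ((F + F) + 1) = 4 + (2*F + 1) = 4 + (1 + 2*F) = 5 + 2*F)
H(a(2)) - x(K(0)) = (5 + 2*(-9*2)) - 2*(-7*0)/(50 - 7*0) = (5 + 2*(-18)) - 2*0/(50 + 0) = (5 - 36) - 2*0/50 = -31 - 2*0/50 = -31 - 1*0 = -31 + 0 = -31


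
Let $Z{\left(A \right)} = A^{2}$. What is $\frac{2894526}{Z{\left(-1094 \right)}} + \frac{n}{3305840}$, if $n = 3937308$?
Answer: $\frac{892571986833}{247284270140} \approx 3.6095$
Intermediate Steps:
$\frac{2894526}{Z{\left(-1094 \right)}} + \frac{n}{3305840} = \frac{2894526}{\left(-1094\right)^{2}} + \frac{3937308}{3305840} = \frac{2894526}{1196836} + 3937308 \cdot \frac{1}{3305840} = 2894526 \cdot \frac{1}{1196836} + \frac{984327}{826460} = \frac{1447263}{598418} + \frac{984327}{826460} = \frac{892571986833}{247284270140}$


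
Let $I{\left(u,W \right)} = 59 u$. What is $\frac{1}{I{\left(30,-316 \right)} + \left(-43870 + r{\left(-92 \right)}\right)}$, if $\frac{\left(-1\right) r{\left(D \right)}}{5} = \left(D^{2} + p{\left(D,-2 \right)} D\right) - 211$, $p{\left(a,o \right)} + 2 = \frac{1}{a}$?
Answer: $- \frac{1}{84290} \approx -1.1864 \cdot 10^{-5}$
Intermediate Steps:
$p{\left(a,o \right)} = -2 + \frac{1}{a}$
$r{\left(D \right)} = 1055 - 5 D^{2} - 5 D \left(-2 + \frac{1}{D}\right)$ ($r{\left(D \right)} = - 5 \left(\left(D^{2} + \left(-2 + \frac{1}{D}\right) D\right) - 211\right) = - 5 \left(\left(D^{2} + D \left(-2 + \frac{1}{D}\right)\right) - 211\right) = - 5 \left(-211 + D^{2} + D \left(-2 + \frac{1}{D}\right)\right) = 1055 - 5 D^{2} - 5 D \left(-2 + \frac{1}{D}\right)$)
$\frac{1}{I{\left(30,-316 \right)} + \left(-43870 + r{\left(-92 \right)}\right)} = \frac{1}{59 \cdot 30 + \left(-43870 + \left(1050 - 5 \left(-92\right)^{2} + 10 \left(-92\right)\right)\right)} = \frac{1}{1770 - 86060} = \frac{1}{-84290} = - \frac{1}{84290}$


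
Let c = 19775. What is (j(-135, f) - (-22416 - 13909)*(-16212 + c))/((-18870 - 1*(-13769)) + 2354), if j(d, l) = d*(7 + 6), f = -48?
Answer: -129424220/2747 ≈ -47115.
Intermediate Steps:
j(d, l) = 13*d (j(d, l) = d*13 = 13*d)
(j(-135, f) - (-22416 - 13909)*(-16212 + c))/((-18870 - 1*(-13769)) + 2354) = (13*(-135) - (-22416 - 13909)*(-16212 + 19775))/((-18870 - 1*(-13769)) + 2354) = (-1755 - (-36325)*3563)/((-18870 + 13769) + 2354) = (-1755 - 1*(-129425975))/(-5101 + 2354) = (-1755 + 129425975)/(-2747) = 129424220*(-1/2747) = -129424220/2747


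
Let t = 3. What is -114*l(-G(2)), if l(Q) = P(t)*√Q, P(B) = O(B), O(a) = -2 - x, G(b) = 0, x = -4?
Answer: 0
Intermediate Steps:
O(a) = 2 (O(a) = -2 - 1*(-4) = -2 + 4 = 2)
P(B) = 2
l(Q) = 2*√Q
-114*l(-G(2)) = -228*√(-1*0) = -228*√0 = -228*0 = -114*0 = 0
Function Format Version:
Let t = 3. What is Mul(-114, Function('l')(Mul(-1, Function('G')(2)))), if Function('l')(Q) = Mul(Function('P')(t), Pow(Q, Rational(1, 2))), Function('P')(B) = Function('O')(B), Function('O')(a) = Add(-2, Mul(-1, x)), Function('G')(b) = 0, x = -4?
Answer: 0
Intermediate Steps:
Function('O')(a) = 2 (Function('O')(a) = Add(-2, Mul(-1, -4)) = Add(-2, 4) = 2)
Function('P')(B) = 2
Function('l')(Q) = Mul(2, Pow(Q, Rational(1, 2)))
Mul(-114, Function('l')(Mul(-1, Function('G')(2)))) = Mul(-114, Mul(2, Pow(Mul(-1, 0), Rational(1, 2)))) = Mul(-114, Mul(2, Pow(0, Rational(1, 2)))) = Mul(-114, Mul(2, 0)) = Mul(-114, 0) = 0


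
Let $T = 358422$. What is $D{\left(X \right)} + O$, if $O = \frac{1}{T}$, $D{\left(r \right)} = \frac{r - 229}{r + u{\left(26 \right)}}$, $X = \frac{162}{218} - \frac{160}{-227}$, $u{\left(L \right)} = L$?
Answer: $- \frac{403605975179}{48684101838} \approx -8.2903$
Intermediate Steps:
$X = \frac{35827}{24743}$ ($X = 162 \cdot \frac{1}{218} - - \frac{160}{227} = \frac{81}{109} + \frac{160}{227} = \frac{35827}{24743} \approx 1.448$)
$D{\left(r \right)} = \frac{-229 + r}{26 + r}$ ($D{\left(r \right)} = \frac{r - 229}{r + 26} = \frac{-229 + r}{26 + r}$)
$O = \frac{1}{358422} \approx 2.79 \cdot 10^{-6}$
$D{\left(X \right)} + O = \frac{-229 + \frac{35827}{24743}}{26 + \frac{35827}{24743}} + \frac{1}{358422} = \frac{1}{\frac{679145}{24743}} \left(- \frac{5630320}{24743}\right) + \frac{1}{358422} = \frac{24743}{679145} \left(- \frac{5630320}{24743}\right) + \frac{1}{358422} = - \frac{1126064}{135829} + \frac{1}{358422} = - \frac{403605975179}{48684101838}$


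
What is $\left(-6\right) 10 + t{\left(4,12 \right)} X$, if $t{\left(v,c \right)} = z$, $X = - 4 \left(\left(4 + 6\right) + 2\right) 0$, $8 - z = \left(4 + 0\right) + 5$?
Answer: $-60$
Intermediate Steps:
$z = -1$ ($z = 8 - \left(\left(4 + 0\right) + 5\right) = 8 - \left(4 + 5\right) = 8 - 9 = -1$)
$X = 0$ ($X = - 4 \left(10 + 2\right) 0 = \left(-4\right) 12 \cdot 0 = \left(-48\right) 0 = 0$)
$t{\left(v,c \right)} = -1$
$\left(-6\right) 10 + t{\left(4,12 \right)} X = \left(-6\right) 10 - 0 = -60 + 0 = -60$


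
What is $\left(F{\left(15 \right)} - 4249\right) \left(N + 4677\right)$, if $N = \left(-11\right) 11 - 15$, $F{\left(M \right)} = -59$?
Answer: $-19562628$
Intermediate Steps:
$N = -136$ ($N = -121 - 15 = -136$)
$\left(F{\left(15 \right)} - 4249\right) \left(N + 4677\right) = \left(-59 - 4249\right) \left(-136 + 4677\right) = \left(-4308\right) 4541 = -19562628$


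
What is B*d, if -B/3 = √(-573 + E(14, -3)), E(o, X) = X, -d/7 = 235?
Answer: 118440*I ≈ 1.1844e+5*I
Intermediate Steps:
d = -1645 (d = -7*235 = -1645)
B = -72*I (B = -3*√(-573 - 3) = -72*I ≈ -72.0*I)
B*d = -72*I*(-1645) = 118440*I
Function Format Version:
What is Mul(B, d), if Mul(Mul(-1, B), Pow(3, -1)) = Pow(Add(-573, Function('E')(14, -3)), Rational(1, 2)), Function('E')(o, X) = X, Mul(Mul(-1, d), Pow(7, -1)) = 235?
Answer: Mul(118440, I) ≈ Mul(1.1844e+5, I)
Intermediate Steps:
d = -1645 (d = Mul(-7, 235) = -1645)
B = Mul(-72, I) (B = Mul(-3, Pow(Add(-573, -3), Rational(1, 2))) = Mul(-3, Pow(-576, Rational(1, 2))) = Mul(-3, Mul(24, I)) = Mul(-72, I) ≈ Mul(-72.000, I))
Mul(B, d) = Mul(Mul(-72, I), -1645) = Mul(118440, I)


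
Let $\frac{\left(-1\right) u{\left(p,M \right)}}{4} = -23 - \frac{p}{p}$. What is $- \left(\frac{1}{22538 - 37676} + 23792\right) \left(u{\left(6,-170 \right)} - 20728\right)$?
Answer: $\frac{3715444551220}{7569} \approx 4.9088 \cdot 10^{8}$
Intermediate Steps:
$u{\left(p,M \right)} = 96$ ($u{\left(p,M \right)} = - 4 \left(-23 - \frac{p}{p}\right) = - 4 \left(-23 - 1\right) = \left(-4\right) \left(-24\right) = 96$)
$- \left(\frac{1}{22538 - 37676} + 23792\right) \left(u{\left(6,-170 \right)} - 20728\right) = - \left(\frac{1}{22538 - 37676} + 23792\right) \left(96 - 20728\right) = - \left(\frac{1}{-15138} + 23792\right) \left(-20632\right) = - \left(- \frac{1}{15138} + 23792\right) \left(-20632\right) = - \frac{360163295 \left(-20632\right)}{15138} = \left(-1\right) \left(- \frac{3715444551220}{7569}\right) = \frac{3715444551220}{7569}$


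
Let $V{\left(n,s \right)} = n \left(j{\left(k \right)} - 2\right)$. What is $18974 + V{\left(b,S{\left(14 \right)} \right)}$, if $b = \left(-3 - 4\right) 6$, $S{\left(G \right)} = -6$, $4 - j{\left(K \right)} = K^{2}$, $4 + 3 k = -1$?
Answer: $\frac{57020}{3} \approx 19007.0$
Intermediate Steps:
$k = - \frac{5}{3}$ ($k = - \frac{4}{3} + \frac{1}{3} \left(-1\right) = - \frac{4}{3} - \frac{1}{3} = - \frac{5}{3} \approx -1.6667$)
$j{\left(K \right)} = 4 - K^{2}$
$b = -42$ ($b = \left(-7\right) 6 = -42$)
$V{\left(n,s \right)} = - \frac{7 n}{9}$ ($V{\left(n,s \right)} = n \left(\left(4 - \left(- \frac{5}{3}\right)^{2}\right) - 2\right) = n \left(\left(4 - \frac{25}{9}\right) - 2\right) = n \left(\frac{11}{9} - 2\right) = n \left(- \frac{7}{9}\right) = - \frac{7 n}{9}$)
$18974 + V{\left(b,S{\left(14 \right)} \right)} = 18974 - - \frac{98}{3} = 18974 + \frac{98}{3} = \frac{57020}{3}$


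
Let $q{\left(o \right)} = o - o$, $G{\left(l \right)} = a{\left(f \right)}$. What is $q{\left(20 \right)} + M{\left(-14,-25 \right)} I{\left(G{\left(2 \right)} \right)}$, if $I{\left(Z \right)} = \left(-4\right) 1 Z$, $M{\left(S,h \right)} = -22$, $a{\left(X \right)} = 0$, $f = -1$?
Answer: $0$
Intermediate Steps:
$G{\left(l \right)} = 0$
$I{\left(Z \right)} = - 4 Z$
$q{\left(o \right)} = 0$
$q{\left(20 \right)} + M{\left(-14,-25 \right)} I{\left(G{\left(2 \right)} \right)} = 0 - 22 \left(\left(-4\right) 0\right) = 0 - 0 = 0 + 0 = 0$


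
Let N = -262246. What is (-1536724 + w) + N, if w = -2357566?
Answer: -4156536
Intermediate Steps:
(-1536724 + w) + N = (-1536724 - 2357566) - 262246 = -3894290 - 262246 = -4156536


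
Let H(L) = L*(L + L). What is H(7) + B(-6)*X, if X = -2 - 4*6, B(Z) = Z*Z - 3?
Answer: -760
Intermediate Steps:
B(Z) = -3 + Z² (B(Z) = Z² - 3 = -3 + Z²)
X = -26 (X = -2 - 24 = -26)
H(L) = 2*L² (H(L) = L*(2*L) = 2*L²)
H(7) + B(-6)*X = 2*7² + (-3 + (-6)²)*(-26) = 2*49 + (-3 + 36)*(-26) = 98 + 33*(-26) = 98 - 858 = -760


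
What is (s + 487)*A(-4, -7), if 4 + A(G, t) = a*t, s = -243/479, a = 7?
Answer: -12350590/479 ≈ -25784.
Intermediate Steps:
s = -243/479 (s = -243*1/479 = -243/479 ≈ -0.50731)
A(G, t) = -4 + 7*t
(s + 487)*A(-4, -7) = (-243/479 + 487)*(-4 + 7*(-7)) = 233030*(-4 - 49)/479 = (233030/479)*(-53) = -12350590/479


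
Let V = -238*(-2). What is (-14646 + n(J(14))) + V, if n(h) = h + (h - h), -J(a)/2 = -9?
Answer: -14152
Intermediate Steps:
J(a) = 18 (J(a) = -2*(-9) = 18)
V = 476
n(h) = h (n(h) = h + 0 = h)
(-14646 + n(J(14))) + V = (-14646 + 18) + 476 = -14628 + 476 = -14152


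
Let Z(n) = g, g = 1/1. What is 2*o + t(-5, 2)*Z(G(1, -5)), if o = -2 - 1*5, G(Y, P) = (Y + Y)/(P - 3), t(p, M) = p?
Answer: -19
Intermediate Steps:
g = 1
G(Y, P) = 2*Y/(-3 + P) (G(Y, P) = (2*Y)/(-3 + P) = 2*Y/(-3 + P))
o = -7 (o = -2 - 5 = -7)
Z(n) = 1
2*o + t(-5, 2)*Z(G(1, -5)) = 2*(-7) - 5*1 = -14 - 5 = -19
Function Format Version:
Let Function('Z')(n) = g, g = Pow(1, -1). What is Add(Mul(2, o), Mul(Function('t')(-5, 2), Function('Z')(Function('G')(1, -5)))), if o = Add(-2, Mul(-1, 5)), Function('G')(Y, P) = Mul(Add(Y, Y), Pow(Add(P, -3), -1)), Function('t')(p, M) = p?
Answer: -19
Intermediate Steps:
g = 1
Function('G')(Y, P) = Mul(2, Y, Pow(Add(-3, P), -1)) (Function('G')(Y, P) = Mul(Mul(2, Y), Pow(Add(-3, P), -1)) = Mul(2, Y, Pow(Add(-3, P), -1)))
o = -7 (o = Add(-2, -5) = -7)
Function('Z')(n) = 1
Add(Mul(2, o), Mul(Function('t')(-5, 2), Function('Z')(Function('G')(1, -5)))) = Add(Mul(2, -7), Mul(-5, 1)) = Add(-14, -5) = -19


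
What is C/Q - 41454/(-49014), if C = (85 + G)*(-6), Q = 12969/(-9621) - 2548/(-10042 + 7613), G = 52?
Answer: 118648481513/43144379 ≈ 2750.0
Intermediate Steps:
Q = -110911/370943 (Q = 12969*(-1/9621) - 2548/(-2429) = -1441/1069 - 2548*(-1/2429) = -1441/1069 + 364/347 = -110911/370943 ≈ -0.29900)
C = -822 (C = (85 + 52)*(-6) = 137*(-6) = -822)
C/Q - 41454/(-49014) = -822/(-110911/370943) - 41454/(-49014) = -822*(-370943/110911) - 41454*(-1/49014) = 304915146/110911 + 329/389 = 118648481513/43144379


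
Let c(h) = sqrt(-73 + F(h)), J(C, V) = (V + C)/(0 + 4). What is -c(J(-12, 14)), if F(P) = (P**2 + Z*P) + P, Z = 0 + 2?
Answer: -I*sqrt(285)/2 ≈ -8.441*I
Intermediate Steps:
Z = 2
F(P) = P**2 + 3*P (F(P) = (P**2 + 2*P) + P = P**2 + 3*P)
J(C, V) = C/4 + V/4 (J(C, V) = (C + V)/4 = (C + V)*(1/4) = C/4 + V/4)
c(h) = sqrt(-73 + h*(3 + h))
-c(J(-12, 14)) = -sqrt(-73 + ((1/4)*(-12) + (1/4)*14)*(3 + ((1/4)*(-12) + (1/4)*14))) = -sqrt(-73 + (-3 + 7/2)*(3 + (-3 + 7/2))) = -sqrt(-73 + (3 + 1/2)/2) = -sqrt(-73 + (1/2)*(7/2)) = -sqrt(-73 + 7/4) = -sqrt(-285/4) = -I*sqrt(285)/2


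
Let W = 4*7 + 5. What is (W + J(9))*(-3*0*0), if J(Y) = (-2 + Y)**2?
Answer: 0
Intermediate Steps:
W = 33 (W = 28 + 5 = 33)
(W + J(9))*(-3*0*0) = (33 + (-2 + 9)**2)*(-3*0*0) = (33 + 7**2)*(0*0) = (33 + 49)*0 = 82*0 = 0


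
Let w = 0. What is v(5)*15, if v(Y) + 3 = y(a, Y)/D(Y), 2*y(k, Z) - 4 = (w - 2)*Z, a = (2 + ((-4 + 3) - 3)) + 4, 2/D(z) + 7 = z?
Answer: 0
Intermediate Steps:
D(z) = 2/(-7 + z)
a = 2 (a = (2 + (-1 - 3)) + 4 = (2 - 4) + 4 = -2 + 4 = 2)
y(k, Z) = 2 - Z (y(k, Z) = 2 + ((0 - 2)*Z)/2 = 2 + (-2*Z)/2 = 2 - Z)
v(Y) = -3 + (2 - Y)*(-7/2 + Y/2) (v(Y) = -3 + (2 - Y)/((2/(-7 + Y))) = -3 + (2 - Y)*(-7/2 + Y/2))
v(5)*15 = (-3 + (-7 + 5)*(2 - 1*5)/2)*15 = (-3 + (½)*(-2)*(2 - 5))*15 = (-3 + (½)*(-2)*(-3))*15 = (-3 + 3)*15 = 0*15 = 0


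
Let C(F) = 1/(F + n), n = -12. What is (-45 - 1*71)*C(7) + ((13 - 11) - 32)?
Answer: -34/5 ≈ -6.8000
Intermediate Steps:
C(F) = 1/(-12 + F) (C(F) = 1/(F - 12) = 1/(-12 + F))
(-45 - 1*71)*C(7) + ((13 - 11) - 32) = (-45 - 1*71)/(-12 + 7) + ((13 - 11) - 32) = (-45 - 71)/(-5) + (2 - 32) = -116*(-⅕) - 30 = 116/5 - 30 = -34/5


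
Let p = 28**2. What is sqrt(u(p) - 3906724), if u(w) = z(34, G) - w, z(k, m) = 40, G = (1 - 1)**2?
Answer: 2*I*sqrt(976867) ≈ 1976.7*I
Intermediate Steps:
G = 0 (G = 0**2 = 0)
p = 784
u(w) = 40 - w
sqrt(u(p) - 3906724) = sqrt((40 - 1*784) - 3906724) = sqrt((40 - 784) - 3906724) = sqrt(-744 - 3906724) = sqrt(-3907468) = 2*I*sqrt(976867)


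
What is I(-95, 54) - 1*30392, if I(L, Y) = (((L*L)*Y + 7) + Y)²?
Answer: 237569452529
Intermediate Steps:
I(L, Y) = (7 + Y + Y*L²)² (I(L, Y) = ((L²*Y + 7) + Y)² = ((Y*L² + 7) + Y)² = ((7 + Y*L²) + Y)² = (7 + Y + Y*L²)²)
I(-95, 54) - 1*30392 = (7 + 54 + 54*(-95)²)² - 1*30392 = (7 + 54 + 54*9025)² - 30392 = (7 + 54 + 487350)² - 30392 = 487411² - 30392 = 237569482921 - 30392 = 237569452529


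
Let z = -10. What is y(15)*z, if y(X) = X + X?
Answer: -300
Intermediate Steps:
y(X) = 2*X
y(15)*z = (2*15)*(-10) = 30*(-10) = -300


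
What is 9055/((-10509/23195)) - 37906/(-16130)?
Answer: -1693698620048/84755085 ≈ -19983.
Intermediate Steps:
9055/((-10509/23195)) - 37906/(-16130) = 9055/((-10509*1/23195)) - 37906*(-1/16130) = 9055/(-10509/23195) + 18953/8065 = 9055*(-23195/10509) + 18953/8065 = -210030725/10509 + 18953/8065 = -1693698620048/84755085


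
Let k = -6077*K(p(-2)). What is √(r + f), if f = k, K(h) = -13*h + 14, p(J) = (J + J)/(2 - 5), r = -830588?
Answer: I*√7292982/3 ≈ 900.18*I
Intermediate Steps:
p(J) = -2*J/3 (p(J) = (2*J)/(-3) = (2*J)*(-⅓) = -2*J/3)
K(h) = 14 - 13*h
k = 60770/3 (k = -6077*(14 - (-26)*(-2)/3) = -6077*(14 - 13*4/3) = -6077*(14 - 52/3) = -6077*(-10/3) = 60770/3 ≈ 20257.)
f = 60770/3 ≈ 20257.
√(r + f) = √(-830588 + 60770/3) = √(-2430994/3) = I*√7292982/3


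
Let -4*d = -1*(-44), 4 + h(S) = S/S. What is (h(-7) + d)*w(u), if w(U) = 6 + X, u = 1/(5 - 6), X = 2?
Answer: -112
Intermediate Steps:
h(S) = -3 (h(S) = -4 + S/S = -4 + 1 = -3)
d = -11 (d = -(-1)*(-44)/4 = -¼*44 = -11)
u = -1 (u = 1/(-1) = -1)
w(U) = 8 (w(U) = 6 + 2 = 8)
(h(-7) + d)*w(u) = (-3 - 11)*8 = -14*8 = -112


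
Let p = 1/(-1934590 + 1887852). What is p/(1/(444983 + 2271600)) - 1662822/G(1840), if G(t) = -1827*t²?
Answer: -66679851284107/1147212252800 ≈ -58.123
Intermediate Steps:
p = -1/46738 (p = 1/(-46738) = -1/46738 ≈ -2.1396e-5)
p/(1/(444983 + 2271600)) - 1662822/G(1840) = -1/(46738*(1/(444983 + 2271600))) - 1662822/((-1827*1840²)) = -1/(46738*(1/2716583)) - 1662822/((-1827*3385600)) = -1/(46738*1/2716583) - 1662822/(-6185491200) = -1/46738*2716583 - 1662822*(-1/6185491200) = -2716583/46738 + 13197/49091200 = -66679851284107/1147212252800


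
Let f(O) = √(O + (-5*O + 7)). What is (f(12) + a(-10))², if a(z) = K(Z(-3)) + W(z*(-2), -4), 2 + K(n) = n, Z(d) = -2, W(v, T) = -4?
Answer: (8 - I*√41)² ≈ 23.0 - 102.45*I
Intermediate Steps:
K(n) = -2 + n
a(z) = -8 (a(z) = (-2 - 2) - 4 = -4 - 4 = -8)
f(O) = √(7 - 4*O) (f(O) = √(O + (7 - 5*O)) = √(7 - 4*O))
(f(12) + a(-10))² = (√(7 - 4*12) - 8)² = (√(7 - 48) - 8)² = (√(-41) - 8)² = (I*√41 - 8)² = (-8 + I*√41)²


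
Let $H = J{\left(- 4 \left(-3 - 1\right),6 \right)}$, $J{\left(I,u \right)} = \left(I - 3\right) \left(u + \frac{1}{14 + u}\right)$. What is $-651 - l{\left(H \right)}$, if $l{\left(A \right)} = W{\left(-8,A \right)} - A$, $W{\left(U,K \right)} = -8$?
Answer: $- \frac{11287}{20} \approx -564.35$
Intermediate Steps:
$J{\left(I,u \right)} = \left(-3 + I\right) \left(u + \frac{1}{14 + u}\right)$
$H = \frac{1573}{20}$ ($H = \frac{-3 - 4 \left(-3 - 1\right) - 252 - 3 \cdot 6^{2} + - 4 \left(-3 - 1\right) 6^{2} + 14 \left(- 4 \left(-3 - 1\right)\right) 6}{14 + 6} = \frac{-3 - -16 - 252 - 108 + \left(-4\right) \left(-4\right) 36 + 14 \left(\left(-4\right) \left(-4\right)\right) 6}{20} = \frac{-3 + 16 - 252 - 108 + 16 \cdot 36 + 14 \cdot 16 \cdot 6}{20} = \frac{-3 + 16 - 252 - 108 + 576 + 1344}{20} = \frac{1}{20} \cdot 1573 = \frac{1573}{20} \approx 78.65$)
$l{\left(A \right)} = -8 - A$
$-651 - l{\left(H \right)} = -651 - \left(-8 - \frac{1573}{20}\right) = -651 - - \frac{1733}{20} = -651 + \frac{1733}{20} = - \frac{11287}{20}$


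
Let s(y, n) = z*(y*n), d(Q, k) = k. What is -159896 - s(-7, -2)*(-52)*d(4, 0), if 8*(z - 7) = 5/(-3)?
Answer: -159896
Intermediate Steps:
z = 163/24 (z = 7 + (5/(-3))/8 = 7 + (5*(-⅓))/8 = 7 + (⅛)*(-5/3) = 7 - 5/24 = 163/24 ≈ 6.7917)
s(y, n) = 163*n*y/24 (s(y, n) = 163*(y*n)/24 = 163*(n*y)/24 = 163*n*y/24)
-159896 - s(-7, -2)*(-52)*d(4, 0) = -159896 - ((163/24)*(-2)*(-7))*(-52)*0 = -159896 - (1141/12)*(-52)*0 = -159896 - (-14833)*0/3 = -159896 - 1*0 = -159896 + 0 = -159896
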